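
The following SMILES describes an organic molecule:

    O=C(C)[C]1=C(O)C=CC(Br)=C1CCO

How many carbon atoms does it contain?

Count every carbon token in the SMILES (each C, including those in ring-closure positions and inside branches).
Carbon count: 10.

10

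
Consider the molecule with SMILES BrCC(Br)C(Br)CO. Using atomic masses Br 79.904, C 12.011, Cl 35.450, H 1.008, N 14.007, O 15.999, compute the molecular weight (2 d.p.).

First, the molecular formula is C4H7Br3O (counting implicit H from valence).
  Br: 3 × 79.904 = 239.712
  C: 4 × 12.011 = 48.044
  H: 7 × 1.008 = 7.056
  O: 1 × 15.999 = 15.999
Sum: 3×79.904 + 4×12.011 + 7×1.008 + 1×15.999 = 310.811 → 310.81 g/mol.

310.81 g/mol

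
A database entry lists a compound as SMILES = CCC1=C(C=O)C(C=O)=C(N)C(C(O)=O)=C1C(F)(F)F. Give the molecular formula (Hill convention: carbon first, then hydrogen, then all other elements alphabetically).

C12H10F3NO4

Walk through each heavy atom and fill implicit hydrogens from standard valence (C 4, N 3, O 2, S 2, halogen 1):
  atom 1: C, bond orders sum to 1 (valence 4) → 3 H
  atom 2: C, bond orders sum to 2 (valence 4) → 2 H
  atom 3: C, bond orders sum to 4 (valence 4) → 0 H
  atom 4: C, bond orders sum to 4 (valence 4) → 0 H
  atom 5: C, bond orders sum to 3 (valence 4) → 1 H
  atom 6: O, bond orders sum to 2 (valence 2) → 0 H
  atom 7: C, bond orders sum to 4 (valence 4) → 0 H
  atom 8: C, bond orders sum to 3 (valence 4) → 1 H
  atom 9: O, bond orders sum to 2 (valence 2) → 0 H
  atom 10: C, bond orders sum to 4 (valence 4) → 0 H
  atom 11: N, bond orders sum to 1 (valence 3) → 2 H
  atom 12: C, bond orders sum to 4 (valence 4) → 0 H
  atom 13: C, bond orders sum to 4 (valence 4) → 0 H
  atom 14: O, bond orders sum to 1 (valence 2) → 1 H
  atom 15: O, bond orders sum to 2 (valence 2) → 0 H
  atom 16: C, bond orders sum to 4 (valence 4) → 0 H
  atom 17: C, bond orders sum to 4 (valence 4) → 0 H
  atom 18: F (halogen, monovalent) → 0 H
  atom 19: F (halogen, monovalent) → 0 H
  atom 20: F (halogen, monovalent) → 0 H
Totals → C:12, H:10, F:3, N:1, O:4.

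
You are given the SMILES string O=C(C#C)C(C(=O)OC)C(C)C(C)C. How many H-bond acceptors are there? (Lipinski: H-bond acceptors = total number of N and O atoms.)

3

N atoms: 0; O atoms: 3.
Lipinski HBA = 0 + 3 = 3.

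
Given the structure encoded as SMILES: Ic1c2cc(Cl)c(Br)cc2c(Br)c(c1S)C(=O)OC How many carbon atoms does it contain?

Count every carbon token in the SMILES (each C, including those in ring-closure positions and inside branches).
Carbon count: 12.

12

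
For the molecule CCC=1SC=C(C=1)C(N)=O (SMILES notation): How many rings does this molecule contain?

1

In SMILES, each pair of matching ring-closure digits denotes one ring-closing bond; the number of such bonds equals the number of independent rings.
Ring-closure bonds here: 1.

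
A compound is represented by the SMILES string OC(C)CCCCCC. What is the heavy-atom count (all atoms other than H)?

9

Every atom symbol written in the SMILES (organic subset) is one heavy atom; implicit H are not written.
Heavy atoms by element → C:8, O:1.
Total: 9.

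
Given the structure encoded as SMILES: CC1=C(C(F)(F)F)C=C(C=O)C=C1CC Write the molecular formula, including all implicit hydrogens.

Walk through each heavy atom and fill implicit hydrogens from standard valence (C 4, N 3, O 2, S 2, halogen 1):
  atom 1: C, bond orders sum to 1 (valence 4) → 3 H
  atom 2: C, bond orders sum to 4 (valence 4) → 0 H
  atom 3: C, bond orders sum to 4 (valence 4) → 0 H
  atom 4: C, bond orders sum to 4 (valence 4) → 0 H
  atom 5: F (halogen, monovalent) → 0 H
  atom 6: F (halogen, monovalent) → 0 H
  atom 7: F (halogen, monovalent) → 0 H
  atom 8: C, bond orders sum to 3 (valence 4) → 1 H
  atom 9: C, bond orders sum to 4 (valence 4) → 0 H
  atom 10: C, bond orders sum to 3 (valence 4) → 1 H
  atom 11: O, bond orders sum to 2 (valence 2) → 0 H
  atom 12: C, bond orders sum to 3 (valence 4) → 1 H
  atom 13: C, bond orders sum to 4 (valence 4) → 0 H
  atom 14: C, bond orders sum to 2 (valence 4) → 2 H
  atom 15: C, bond orders sum to 1 (valence 4) → 3 H
Totals → C:11, H:11, F:3, O:1.
In Hill order: C11H11F3O.

C11H11F3O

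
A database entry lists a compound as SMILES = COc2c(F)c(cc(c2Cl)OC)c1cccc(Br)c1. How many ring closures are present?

In SMILES, each pair of matching ring-closure digits denotes one ring-closing bond; the number of such bonds equals the number of independent rings.
Ring-closure bonds here: 2.

2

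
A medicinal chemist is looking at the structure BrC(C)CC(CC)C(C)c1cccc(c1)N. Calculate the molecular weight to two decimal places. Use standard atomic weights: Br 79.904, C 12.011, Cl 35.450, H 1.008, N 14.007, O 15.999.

284.24 g/mol

First, the molecular formula is C14H22BrN (counting implicit H from valence).
  Br: 1 × 79.904 = 79.904
  C: 14 × 12.011 = 168.154
  H: 22 × 1.008 = 22.176
  N: 1 × 14.007 = 14.007
Sum: 1×79.904 + 14×12.011 + 22×1.008 + 1×14.007 = 284.241 → 284.24 g/mol.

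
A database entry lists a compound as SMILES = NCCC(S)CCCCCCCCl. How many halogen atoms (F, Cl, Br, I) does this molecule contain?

1

Halogen atoms appear at heavy-atom position 13 (1×Cl).
Other groups present: 1 primary amine, 1 thiol.
Halogen count: 1.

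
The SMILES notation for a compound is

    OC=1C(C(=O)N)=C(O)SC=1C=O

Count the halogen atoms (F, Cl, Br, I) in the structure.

0

Scan the SMILES for the halogen motif — none present.
Groups that are present: 1 aldehyde, 1 amide, 2 hydroxyl.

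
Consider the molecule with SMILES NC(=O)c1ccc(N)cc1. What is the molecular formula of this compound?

C7H8N2O

Walk through each heavy atom and fill implicit hydrogens from standard valence (C 4, N 3, O 2, S 2, halogen 1); for lowercase aromatic atoms, an aromatic c carries 1 H when it has two neighbours and 0 H with three, and aromatic n carries 0 H:
  atom 1: N, bond orders sum to 1 (valence 3) → 2 H
  atom 2: C, bond orders sum to 4 (valence 4) → 0 H
  atom 3: O, bond orders sum to 2 (valence 2) → 0 H
  atom 4: aromatic c, 3 neighbours → 0 H
  atom 5: aromatic c, 2 neighbours → 1 H
  atom 6: aromatic c, 2 neighbours → 1 H
  atom 7: aromatic c, 3 neighbours → 0 H
  atom 8: N, bond orders sum to 1 (valence 3) → 2 H
  atom 9: aromatic c, 2 neighbours → 1 H
  atom 10: aromatic c, 2 neighbours → 1 H
Totals → C:7, H:8, N:2, O:1.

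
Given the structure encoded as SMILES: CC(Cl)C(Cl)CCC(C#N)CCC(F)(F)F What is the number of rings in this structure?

In SMILES, each pair of matching ring-closure digits denotes one ring-closing bond; the number of such bonds equals the number of independent rings.
Ring-closure bonds here: 0.

0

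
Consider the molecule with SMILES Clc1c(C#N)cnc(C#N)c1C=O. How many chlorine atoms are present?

1

Scan the SMILES for Cl atoms (remember two-letter symbols like Cl and Br are single atoms).
Chlorine count: 1.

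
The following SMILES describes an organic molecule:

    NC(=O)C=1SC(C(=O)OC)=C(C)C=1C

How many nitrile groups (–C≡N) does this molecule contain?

Scan the SMILES for the nitrile motif — none present.
Groups that are present: 1 amide, 1 ester.

0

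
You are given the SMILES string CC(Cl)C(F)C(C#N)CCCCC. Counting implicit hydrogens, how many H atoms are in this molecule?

Walk through each heavy atom and fill implicit hydrogens from standard valence (C 4, N 3, O 2, S 2, halogen 1):
  atom 1: C, bond orders sum to 1 (valence 4) → 3 H
  atom 2: C, bond orders sum to 3 (valence 4) → 1 H
  atom 3: Cl (halogen, monovalent) → 0 H
  atom 4: C, bond orders sum to 3 (valence 4) → 1 H
  atom 5: F (halogen, monovalent) → 0 H
  atom 6: C, bond orders sum to 3 (valence 4) → 1 H
  atom 7: C, bond orders sum to 4 (valence 4) → 0 H
  atom 8: N, bond orders sum to 3 (valence 3) → 0 H
  atom 9: C, bond orders sum to 2 (valence 4) → 2 H
  atom 10: C, bond orders sum to 2 (valence 4) → 2 H
  atom 11: C, bond orders sum to 2 (valence 4) → 2 H
  atom 12: C, bond orders sum to 2 (valence 4) → 2 H
  atom 13: C, bond orders sum to 1 (valence 4) → 3 H
Total hydrogens: 17.

17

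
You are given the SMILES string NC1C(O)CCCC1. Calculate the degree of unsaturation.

Degree of unsaturation = (number of rings) + (number of π bonds).
Ring closures in the SMILES: 1.
π bonds: none → 0 DoU from unsaturation.
Total DoU = 1 + 0 = 1.

1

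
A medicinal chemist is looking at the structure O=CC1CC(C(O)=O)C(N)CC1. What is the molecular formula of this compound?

C8H13NO3

Walk through each heavy atom and fill implicit hydrogens from standard valence (C 4, N 3, O 2, S 2, halogen 1):
  atom 1: O, bond orders sum to 2 (valence 2) → 0 H
  atom 2: C, bond orders sum to 3 (valence 4) → 1 H
  atom 3: C, bond orders sum to 3 (valence 4) → 1 H
  atom 4: C, bond orders sum to 2 (valence 4) → 2 H
  atom 5: C, bond orders sum to 3 (valence 4) → 1 H
  atom 6: C, bond orders sum to 4 (valence 4) → 0 H
  atom 7: O, bond orders sum to 1 (valence 2) → 1 H
  atom 8: O, bond orders sum to 2 (valence 2) → 0 H
  atom 9: C, bond orders sum to 3 (valence 4) → 1 H
  atom 10: N, bond orders sum to 1 (valence 3) → 2 H
  atom 11: C, bond orders sum to 2 (valence 4) → 2 H
  atom 12: C, bond orders sum to 2 (valence 4) → 2 H
Totals → C:8, H:13, N:1, O:3.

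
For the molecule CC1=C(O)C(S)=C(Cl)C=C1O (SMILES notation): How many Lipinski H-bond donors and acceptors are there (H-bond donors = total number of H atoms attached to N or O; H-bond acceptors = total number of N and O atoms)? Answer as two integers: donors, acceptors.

2, 2

Donors: find every N or O and count the H atoms it carries.
  atom 4 (O): bond orders sum to 1 → 1 H
  atom 11 (O): bond orders sum to 1 → 1 H
Lipinski HBD = 2.
Acceptors: N atoms = 0, O atoms = 2 → HBA = 2.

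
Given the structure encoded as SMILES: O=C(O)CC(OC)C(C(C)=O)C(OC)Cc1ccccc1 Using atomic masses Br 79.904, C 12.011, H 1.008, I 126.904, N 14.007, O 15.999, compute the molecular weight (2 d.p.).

294.35 g/mol

First, the molecular formula is C16H22O5 (counting implicit H from valence).
  C: 16 × 12.011 = 192.176
  H: 22 × 1.008 = 22.176
  O: 5 × 15.999 = 79.995
Sum: 16×12.011 + 22×1.008 + 5×15.999 = 294.347 → 294.35 g/mol.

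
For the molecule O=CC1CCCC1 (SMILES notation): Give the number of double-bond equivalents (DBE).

2

Molecular formula: C6H10O.
DoU = (2C + 2 + N − H − X) / 2, where X is the halogen count and O/S are ignored.
    = (2·6 + 2 + 0 − 10 − 0) / 2 = 4 / 2 = 2.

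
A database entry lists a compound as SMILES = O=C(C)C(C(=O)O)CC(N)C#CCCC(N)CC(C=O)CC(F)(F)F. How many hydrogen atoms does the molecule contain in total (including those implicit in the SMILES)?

Walk through each heavy atom and fill implicit hydrogens from standard valence (C 4, N 3, O 2, S 2, halogen 1):
  atom 1: O, bond orders sum to 2 (valence 2) → 0 H
  atom 2: C, bond orders sum to 4 (valence 4) → 0 H
  atom 3: C, bond orders sum to 1 (valence 4) → 3 H
  atom 4: C, bond orders sum to 3 (valence 4) → 1 H
  atom 5: C, bond orders sum to 4 (valence 4) → 0 H
  atom 6: O, bond orders sum to 2 (valence 2) → 0 H
  atom 7: O, bond orders sum to 1 (valence 2) → 1 H
  atom 8: C, bond orders sum to 2 (valence 4) → 2 H
  atom 9: C, bond orders sum to 3 (valence 4) → 1 H
  atom 10: N, bond orders sum to 1 (valence 3) → 2 H
  atom 11: C, bond orders sum to 4 (valence 4) → 0 H
  atom 12: C, bond orders sum to 4 (valence 4) → 0 H
  atom 13: C, bond orders sum to 2 (valence 4) → 2 H
  atom 14: C, bond orders sum to 2 (valence 4) → 2 H
  atom 15: C, bond orders sum to 3 (valence 4) → 1 H
  atom 16: N, bond orders sum to 1 (valence 3) → 2 H
  atom 17: C, bond orders sum to 2 (valence 4) → 2 H
  atom 18: C, bond orders sum to 3 (valence 4) → 1 H
  atom 19: C, bond orders sum to 3 (valence 4) → 1 H
  atom 20: O, bond orders sum to 2 (valence 2) → 0 H
  atom 21: C, bond orders sum to 2 (valence 4) → 2 H
  atom 22: C, bond orders sum to 4 (valence 4) → 0 H
  atom 23: F (halogen, monovalent) → 0 H
  atom 24: F (halogen, monovalent) → 0 H
  atom 25: F (halogen, monovalent) → 0 H
Total hydrogens: 23.

23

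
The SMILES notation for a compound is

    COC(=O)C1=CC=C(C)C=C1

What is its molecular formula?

C9H10O2

Walk through each heavy atom and fill implicit hydrogens from standard valence (C 4, N 3, O 2, S 2, halogen 1):
  atom 1: C, bond orders sum to 1 (valence 4) → 3 H
  atom 2: O, bond orders sum to 2 (valence 2) → 0 H
  atom 3: C, bond orders sum to 4 (valence 4) → 0 H
  atom 4: O, bond orders sum to 2 (valence 2) → 0 H
  atom 5: C, bond orders sum to 4 (valence 4) → 0 H
  atom 6: C, bond orders sum to 3 (valence 4) → 1 H
  atom 7: C, bond orders sum to 3 (valence 4) → 1 H
  atom 8: C, bond orders sum to 4 (valence 4) → 0 H
  atom 9: C, bond orders sum to 1 (valence 4) → 3 H
  atom 10: C, bond orders sum to 3 (valence 4) → 1 H
  atom 11: C, bond orders sum to 3 (valence 4) → 1 H
Totals → C:9, H:10, O:2.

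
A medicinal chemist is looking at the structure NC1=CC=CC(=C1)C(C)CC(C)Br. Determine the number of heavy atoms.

13

Every atom symbol written in the SMILES (organic subset) is one heavy atom; implicit H are not written.
Heavy atoms by element → Br:1, C:11, N:1.
Total: 13.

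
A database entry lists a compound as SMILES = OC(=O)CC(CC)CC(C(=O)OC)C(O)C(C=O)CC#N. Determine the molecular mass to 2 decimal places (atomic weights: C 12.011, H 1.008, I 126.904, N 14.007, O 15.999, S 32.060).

299.32 g/mol

First, the molecular formula is C14H21NO6 (counting implicit H from valence).
  C: 14 × 12.011 = 168.154
  H: 21 × 1.008 = 21.168
  N: 1 × 14.007 = 14.007
  O: 6 × 15.999 = 95.994
Sum: 14×12.011 + 21×1.008 + 1×14.007 + 6×15.999 = 299.323 → 299.32 g/mol.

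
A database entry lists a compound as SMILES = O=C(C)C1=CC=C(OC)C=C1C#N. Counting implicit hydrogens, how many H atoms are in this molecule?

Walk through each heavy atom and fill implicit hydrogens from standard valence (C 4, N 3, O 2, S 2, halogen 1):
  atom 1: O, bond orders sum to 2 (valence 2) → 0 H
  atom 2: C, bond orders sum to 4 (valence 4) → 0 H
  atom 3: C, bond orders sum to 1 (valence 4) → 3 H
  atom 4: C, bond orders sum to 4 (valence 4) → 0 H
  atom 5: C, bond orders sum to 3 (valence 4) → 1 H
  atom 6: C, bond orders sum to 3 (valence 4) → 1 H
  atom 7: C, bond orders sum to 4 (valence 4) → 0 H
  atom 8: O, bond orders sum to 2 (valence 2) → 0 H
  atom 9: C, bond orders sum to 1 (valence 4) → 3 H
  atom 10: C, bond orders sum to 3 (valence 4) → 1 H
  atom 11: C, bond orders sum to 4 (valence 4) → 0 H
  atom 12: C, bond orders sum to 4 (valence 4) → 0 H
  atom 13: N, bond orders sum to 3 (valence 3) → 0 H
Total hydrogens: 9.

9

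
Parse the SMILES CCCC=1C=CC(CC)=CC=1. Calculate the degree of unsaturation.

Degree of unsaturation = (number of rings) + (number of π bonds).
Ring closures in the SMILES: 1.
π bonds: 3 double bonds (each 1 DoU) → 3 DoU from unsaturation.
Total DoU = 1 + 3 = 4.

4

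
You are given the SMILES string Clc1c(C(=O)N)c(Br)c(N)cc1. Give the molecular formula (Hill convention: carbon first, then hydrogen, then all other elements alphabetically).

Walk through each heavy atom and fill implicit hydrogens from standard valence (C 4, N 3, O 2, S 2, halogen 1); for lowercase aromatic atoms, an aromatic c carries 1 H when it has two neighbours and 0 H with three, and aromatic n carries 0 H:
  atom 1: Cl (halogen, monovalent) → 0 H
  atom 2: aromatic c, 3 neighbours → 0 H
  atom 3: aromatic c, 3 neighbours → 0 H
  atom 4: C, bond orders sum to 4 (valence 4) → 0 H
  atom 5: O, bond orders sum to 2 (valence 2) → 0 H
  atom 6: N, bond orders sum to 1 (valence 3) → 2 H
  atom 7: aromatic c, 3 neighbours → 0 H
  atom 8: Br (halogen, monovalent) → 0 H
  atom 9: aromatic c, 3 neighbours → 0 H
  atom 10: N, bond orders sum to 1 (valence 3) → 2 H
  atom 11: aromatic c, 2 neighbours → 1 H
  atom 12: aromatic c, 2 neighbours → 1 H
Totals → C:7, H:6, Br:1, Cl:1, N:2, O:1.

C7H6BrClN2O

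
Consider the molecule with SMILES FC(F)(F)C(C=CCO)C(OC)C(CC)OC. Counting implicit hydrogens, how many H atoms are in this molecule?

Walk through each heavy atom and fill implicit hydrogens from standard valence (C 4, N 3, O 2, S 2, halogen 1):
  atom 1: F (halogen, monovalent) → 0 H
  atom 2: C, bond orders sum to 4 (valence 4) → 0 H
  atom 3: F (halogen, monovalent) → 0 H
  atom 4: F (halogen, monovalent) → 0 H
  atom 5: C, bond orders sum to 3 (valence 4) → 1 H
  atom 6: C, bond orders sum to 3 (valence 4) → 1 H
  atom 7: C, bond orders sum to 3 (valence 4) → 1 H
  atom 8: C, bond orders sum to 2 (valence 4) → 2 H
  atom 9: O, bond orders sum to 1 (valence 2) → 1 H
  atom 10: C, bond orders sum to 3 (valence 4) → 1 H
  atom 11: O, bond orders sum to 2 (valence 2) → 0 H
  atom 12: C, bond orders sum to 1 (valence 4) → 3 H
  atom 13: C, bond orders sum to 3 (valence 4) → 1 H
  atom 14: C, bond orders sum to 2 (valence 4) → 2 H
  atom 15: C, bond orders sum to 1 (valence 4) → 3 H
  atom 16: O, bond orders sum to 2 (valence 2) → 0 H
  atom 17: C, bond orders sum to 1 (valence 4) → 3 H
Total hydrogens: 19.

19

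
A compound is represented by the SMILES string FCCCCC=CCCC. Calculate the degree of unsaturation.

1

Molecular formula: C9H17F.
DoU = (2C + 2 + N − H − X) / 2, where X is the halogen count and O/S are ignored.
    = (2·9 + 2 + 0 − 17 − 1) / 2 = 2 / 2 = 1.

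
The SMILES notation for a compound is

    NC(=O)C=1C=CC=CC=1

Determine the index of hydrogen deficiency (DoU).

Degree of unsaturation = (number of rings) + (number of π bonds).
Ring closures in the SMILES: 1.
π bonds: 4 double bonds (each 1 DoU) → 4 DoU from unsaturation.
Total DoU = 1 + 4 = 5.

5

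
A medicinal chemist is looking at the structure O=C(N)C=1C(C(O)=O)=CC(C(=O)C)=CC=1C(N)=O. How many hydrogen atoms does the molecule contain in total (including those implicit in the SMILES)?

Walk through each heavy atom and fill implicit hydrogens from standard valence (C 4, N 3, O 2, S 2, halogen 1):
  atom 1: O, bond orders sum to 2 (valence 2) → 0 H
  atom 2: C, bond orders sum to 4 (valence 4) → 0 H
  atom 3: N, bond orders sum to 1 (valence 3) → 2 H
  atom 4: C, bond orders sum to 4 (valence 4) → 0 H
  atom 5: C, bond orders sum to 4 (valence 4) → 0 H
  atom 6: C, bond orders sum to 4 (valence 4) → 0 H
  atom 7: O, bond orders sum to 1 (valence 2) → 1 H
  atom 8: O, bond orders sum to 2 (valence 2) → 0 H
  atom 9: C, bond orders sum to 3 (valence 4) → 1 H
  atom 10: C, bond orders sum to 4 (valence 4) → 0 H
  atom 11: C, bond orders sum to 4 (valence 4) → 0 H
  atom 12: O, bond orders sum to 2 (valence 2) → 0 H
  atom 13: C, bond orders sum to 1 (valence 4) → 3 H
  atom 14: C, bond orders sum to 3 (valence 4) → 1 H
  atom 15: C, bond orders sum to 4 (valence 4) → 0 H
  atom 16: C, bond orders sum to 4 (valence 4) → 0 H
  atom 17: N, bond orders sum to 1 (valence 3) → 2 H
  atom 18: O, bond orders sum to 2 (valence 2) → 0 H
Total hydrogens: 10.

10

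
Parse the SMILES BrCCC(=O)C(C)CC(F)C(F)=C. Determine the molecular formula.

C9H13BrF2O

Walk through each heavy atom and fill implicit hydrogens from standard valence (C 4, N 3, O 2, S 2, halogen 1):
  atom 1: Br (halogen, monovalent) → 0 H
  atom 2: C, bond orders sum to 2 (valence 4) → 2 H
  atom 3: C, bond orders sum to 2 (valence 4) → 2 H
  atom 4: C, bond orders sum to 4 (valence 4) → 0 H
  atom 5: O, bond orders sum to 2 (valence 2) → 0 H
  atom 6: C, bond orders sum to 3 (valence 4) → 1 H
  atom 7: C, bond orders sum to 1 (valence 4) → 3 H
  atom 8: C, bond orders sum to 2 (valence 4) → 2 H
  atom 9: C, bond orders sum to 3 (valence 4) → 1 H
  atom 10: F (halogen, monovalent) → 0 H
  atom 11: C, bond orders sum to 4 (valence 4) → 0 H
  atom 12: F (halogen, monovalent) → 0 H
  atom 13: C, bond orders sum to 2 (valence 4) → 2 H
Totals → C:9, H:13, Br:1, F:2, O:1.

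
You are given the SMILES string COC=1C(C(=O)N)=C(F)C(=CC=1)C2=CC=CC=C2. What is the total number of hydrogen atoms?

Walk through each heavy atom and fill implicit hydrogens from standard valence (C 4, N 3, O 2, S 2, halogen 1):
  atom 1: C, bond orders sum to 1 (valence 4) → 3 H
  atom 2: O, bond orders sum to 2 (valence 2) → 0 H
  atom 3: C, bond orders sum to 4 (valence 4) → 0 H
  atom 4: C, bond orders sum to 4 (valence 4) → 0 H
  atom 5: C, bond orders sum to 4 (valence 4) → 0 H
  atom 6: O, bond orders sum to 2 (valence 2) → 0 H
  atom 7: N, bond orders sum to 1 (valence 3) → 2 H
  atom 8: C, bond orders sum to 4 (valence 4) → 0 H
  atom 9: F (halogen, monovalent) → 0 H
  atom 10: C, bond orders sum to 4 (valence 4) → 0 H
  atom 11: C, bond orders sum to 3 (valence 4) → 1 H
  atom 12: C, bond orders sum to 3 (valence 4) → 1 H
  atom 13: C, bond orders sum to 4 (valence 4) → 0 H
  atom 14: C, bond orders sum to 3 (valence 4) → 1 H
  atom 15: C, bond orders sum to 3 (valence 4) → 1 H
  atom 16: C, bond orders sum to 3 (valence 4) → 1 H
  atom 17: C, bond orders sum to 3 (valence 4) → 1 H
  atom 18: C, bond orders sum to 3 (valence 4) → 1 H
Total hydrogens: 12.

12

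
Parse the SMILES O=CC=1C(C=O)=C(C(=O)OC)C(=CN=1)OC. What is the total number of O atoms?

Scan the SMILES for O atoms (remember two-letter symbols like Cl and Br are single atoms).
Oxygen count: 5.

5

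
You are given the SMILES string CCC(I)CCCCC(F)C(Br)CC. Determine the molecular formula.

Walk through each heavy atom and fill implicit hydrogens from standard valence (C 4, N 3, O 2, S 2, halogen 1):
  atom 1: C, bond orders sum to 1 (valence 4) → 3 H
  atom 2: C, bond orders sum to 2 (valence 4) → 2 H
  atom 3: C, bond orders sum to 3 (valence 4) → 1 H
  atom 4: I (halogen, monovalent) → 0 H
  atom 5: C, bond orders sum to 2 (valence 4) → 2 H
  atom 6: C, bond orders sum to 2 (valence 4) → 2 H
  atom 7: C, bond orders sum to 2 (valence 4) → 2 H
  atom 8: C, bond orders sum to 2 (valence 4) → 2 H
  atom 9: C, bond orders sum to 3 (valence 4) → 1 H
  atom 10: F (halogen, monovalent) → 0 H
  atom 11: C, bond orders sum to 3 (valence 4) → 1 H
  atom 12: Br (halogen, monovalent) → 0 H
  atom 13: C, bond orders sum to 2 (valence 4) → 2 H
  atom 14: C, bond orders sum to 1 (valence 4) → 3 H
Totals → C:11, H:21, Br:1, F:1, I:1.
In Hill order: C11H21BrFI.

C11H21BrFI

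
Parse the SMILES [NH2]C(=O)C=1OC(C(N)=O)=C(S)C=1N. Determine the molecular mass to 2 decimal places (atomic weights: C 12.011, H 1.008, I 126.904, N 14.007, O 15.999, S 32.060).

First, the molecular formula is C6H7N3O3S (counting implicit H from valence).
  C: 6 × 12.011 = 72.066
  H: 7 × 1.008 = 7.056
  N: 3 × 14.007 = 42.021
  O: 3 × 15.999 = 47.997
  S: 1 × 32.060 = 32.060
Sum: 6×12.011 + 7×1.008 + 3×14.007 + 3×15.999 + 1×32.060 = 201.200 → 201.20 g/mol.

201.20 g/mol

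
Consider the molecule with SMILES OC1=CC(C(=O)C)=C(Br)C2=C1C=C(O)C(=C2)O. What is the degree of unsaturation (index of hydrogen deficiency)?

Degree of unsaturation = (number of rings) + (number of π bonds).
Ring closures in the SMILES: 2.
π bonds: 6 double bonds (each 1 DoU) → 6 DoU from unsaturation.
Total DoU = 2 + 6 = 8.

8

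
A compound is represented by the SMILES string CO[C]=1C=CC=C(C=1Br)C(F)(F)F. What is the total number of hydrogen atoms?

Walk through each heavy atom and fill implicit hydrogens from standard valence (C 4, N 3, O 2, S 2, halogen 1):
  atom 1: C, bond orders sum to 1 (valence 4) → 3 H
  atom 2: O, bond orders sum to 2 (valence 2) → 0 H
  atom 3: C with explicit H count 0
  atom 4: C, bond orders sum to 3 (valence 4) → 1 H
  atom 5: C, bond orders sum to 3 (valence 4) → 1 H
  atom 6: C, bond orders sum to 3 (valence 4) → 1 H
  atom 7: C, bond orders sum to 4 (valence 4) → 0 H
  atom 8: C, bond orders sum to 4 (valence 4) → 0 H
  atom 9: Br (halogen, monovalent) → 0 H
  atom 10: C, bond orders sum to 4 (valence 4) → 0 H
  atom 11: F (halogen, monovalent) → 0 H
  atom 12: F (halogen, monovalent) → 0 H
  atom 13: F (halogen, monovalent) → 0 H
Total hydrogens: 6.

6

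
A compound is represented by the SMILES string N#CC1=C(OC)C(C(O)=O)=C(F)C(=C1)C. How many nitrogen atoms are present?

Scan the SMILES for N atoms (remember two-letter symbols like Cl and Br are single atoms).
Nitrogen count: 1.

1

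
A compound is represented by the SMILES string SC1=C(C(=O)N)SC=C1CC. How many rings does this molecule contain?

1

In SMILES, each pair of matching ring-closure digits denotes one ring-closing bond; the number of such bonds equals the number of independent rings.
Ring-closure bonds here: 1.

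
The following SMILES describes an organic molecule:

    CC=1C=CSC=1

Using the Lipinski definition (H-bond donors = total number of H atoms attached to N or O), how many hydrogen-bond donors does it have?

Donors: find every N or O and count the H atoms it carries.
  (no N or O atoms present)
Lipinski HBD = 0.

0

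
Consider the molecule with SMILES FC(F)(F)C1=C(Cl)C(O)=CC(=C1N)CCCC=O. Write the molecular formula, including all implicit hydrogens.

C11H11ClF3NO2

Walk through each heavy atom and fill implicit hydrogens from standard valence (C 4, N 3, O 2, S 2, halogen 1):
  atom 1: F (halogen, monovalent) → 0 H
  atom 2: C, bond orders sum to 4 (valence 4) → 0 H
  atom 3: F (halogen, monovalent) → 0 H
  atom 4: F (halogen, monovalent) → 0 H
  atom 5: C, bond orders sum to 4 (valence 4) → 0 H
  atom 6: C, bond orders sum to 4 (valence 4) → 0 H
  atom 7: Cl (halogen, monovalent) → 0 H
  atom 8: C, bond orders sum to 4 (valence 4) → 0 H
  atom 9: O, bond orders sum to 1 (valence 2) → 1 H
  atom 10: C, bond orders sum to 3 (valence 4) → 1 H
  atom 11: C, bond orders sum to 4 (valence 4) → 0 H
  atom 12: C, bond orders sum to 4 (valence 4) → 0 H
  atom 13: N, bond orders sum to 1 (valence 3) → 2 H
  atom 14: C, bond orders sum to 2 (valence 4) → 2 H
  atom 15: C, bond orders sum to 2 (valence 4) → 2 H
  atom 16: C, bond orders sum to 2 (valence 4) → 2 H
  atom 17: C, bond orders sum to 3 (valence 4) → 1 H
  atom 18: O, bond orders sum to 2 (valence 2) → 0 H
Totals → C:11, H:11, Cl:1, F:3, N:1, O:2.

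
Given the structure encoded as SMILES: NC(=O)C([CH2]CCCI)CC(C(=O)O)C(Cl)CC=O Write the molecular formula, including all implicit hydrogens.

C12H19ClINO4

Walk through each heavy atom and fill implicit hydrogens from standard valence (C 4, N 3, O 2, S 2, halogen 1):
  atom 1: N, bond orders sum to 1 (valence 3) → 2 H
  atom 2: C, bond orders sum to 4 (valence 4) → 0 H
  atom 3: O, bond orders sum to 2 (valence 2) → 0 H
  atom 4: C, bond orders sum to 3 (valence 4) → 1 H
  atom 5: C with explicit H count 2
  atom 6: C, bond orders sum to 2 (valence 4) → 2 H
  atom 7: C, bond orders sum to 2 (valence 4) → 2 H
  atom 8: C, bond orders sum to 2 (valence 4) → 2 H
  atom 9: I (halogen, monovalent) → 0 H
  atom 10: C, bond orders sum to 2 (valence 4) → 2 H
  atom 11: C, bond orders sum to 3 (valence 4) → 1 H
  atom 12: C, bond orders sum to 4 (valence 4) → 0 H
  atom 13: O, bond orders sum to 2 (valence 2) → 0 H
  atom 14: O, bond orders sum to 1 (valence 2) → 1 H
  atom 15: C, bond orders sum to 3 (valence 4) → 1 H
  atom 16: Cl (halogen, monovalent) → 0 H
  atom 17: C, bond orders sum to 2 (valence 4) → 2 H
  atom 18: C, bond orders sum to 3 (valence 4) → 1 H
  atom 19: O, bond orders sum to 2 (valence 2) → 0 H
Totals → C:12, H:19, Cl:1, I:1, N:1, O:4.
In Hill order: C12H19ClINO4.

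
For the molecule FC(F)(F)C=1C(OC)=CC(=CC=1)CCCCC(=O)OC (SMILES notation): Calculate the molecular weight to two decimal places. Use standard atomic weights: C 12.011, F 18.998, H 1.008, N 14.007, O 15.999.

290.28 g/mol

First, the molecular formula is C14H17F3O3 (counting implicit H from valence).
  C: 14 × 12.011 = 168.154
  F: 3 × 18.998 = 56.994
  H: 17 × 1.008 = 17.136
  O: 3 × 15.999 = 47.997
Sum: 14×12.011 + 3×18.998 + 17×1.008 + 3×15.999 = 290.281 → 290.28 g/mol.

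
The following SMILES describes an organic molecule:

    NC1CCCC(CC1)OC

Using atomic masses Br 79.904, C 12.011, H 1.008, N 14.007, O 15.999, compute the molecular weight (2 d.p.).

First, the molecular formula is C8H17NO (counting implicit H from valence).
  C: 8 × 12.011 = 96.088
  H: 17 × 1.008 = 17.136
  N: 1 × 14.007 = 14.007
  O: 1 × 15.999 = 15.999
Sum: 8×12.011 + 17×1.008 + 1×14.007 + 1×15.999 = 143.230 → 143.23 g/mol.

143.23 g/mol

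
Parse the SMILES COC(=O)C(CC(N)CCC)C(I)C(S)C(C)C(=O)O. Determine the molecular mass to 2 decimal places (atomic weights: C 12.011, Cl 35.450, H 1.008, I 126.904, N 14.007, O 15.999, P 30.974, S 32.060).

417.30 g/mol

First, the molecular formula is C13H24INO4S (counting implicit H from valence).
  C: 13 × 12.011 = 156.143
  H: 24 × 1.008 = 24.192
  I: 1 × 126.904 = 126.904
  N: 1 × 14.007 = 14.007
  O: 4 × 15.999 = 63.996
  S: 1 × 32.060 = 32.060
Sum: 13×12.011 + 24×1.008 + 1×126.904 + 1×14.007 + 4×15.999 + 1×32.060 = 417.302 → 417.30 g/mol.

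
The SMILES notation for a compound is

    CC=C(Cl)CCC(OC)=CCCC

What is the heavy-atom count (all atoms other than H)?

13

Every atom symbol written in the SMILES (organic subset) is one heavy atom; implicit H are not written.
Heavy atoms by element → C:11, Cl:1, O:1.
Total: 13.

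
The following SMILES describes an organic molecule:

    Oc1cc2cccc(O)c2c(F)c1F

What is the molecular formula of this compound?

Walk through each heavy atom and fill implicit hydrogens from standard valence (C 4, N 3, O 2, S 2, halogen 1); for lowercase aromatic atoms, an aromatic c carries 1 H when it has two neighbours and 0 H with three, and aromatic n carries 0 H:
  atom 1: O, bond orders sum to 1 (valence 2) → 1 H
  atom 2: aromatic c, 3 neighbours → 0 H
  atom 3: aromatic c, 2 neighbours → 1 H
  atom 4: aromatic c, 3 neighbours → 0 H
  atom 5: aromatic c, 2 neighbours → 1 H
  atom 6: aromatic c, 2 neighbours → 1 H
  atom 7: aromatic c, 2 neighbours → 1 H
  atom 8: aromatic c, 3 neighbours → 0 H
  atom 9: O, bond orders sum to 1 (valence 2) → 1 H
  atom 10: aromatic c, 3 neighbours → 0 H
  atom 11: aromatic c, 3 neighbours → 0 H
  atom 12: F (halogen, monovalent) → 0 H
  atom 13: aromatic c, 3 neighbours → 0 H
  atom 14: F (halogen, monovalent) → 0 H
Totals → C:10, H:6, F:2, O:2.
In Hill order: C10H6F2O2.

C10H6F2O2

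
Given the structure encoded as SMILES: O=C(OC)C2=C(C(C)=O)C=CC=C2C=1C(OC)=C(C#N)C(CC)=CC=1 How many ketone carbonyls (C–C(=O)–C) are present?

The ketone motif appears at heavy-atom position 7 in the SMILES.
Other groups present: 1 ester, 1 ether, 1 nitrile.
Ketone count: 1.

1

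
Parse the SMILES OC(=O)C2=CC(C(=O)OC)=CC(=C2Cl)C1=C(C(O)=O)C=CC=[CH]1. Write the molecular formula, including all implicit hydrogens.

Walk through each heavy atom and fill implicit hydrogens from standard valence (C 4, N 3, O 2, S 2, halogen 1):
  atom 1: O, bond orders sum to 1 (valence 2) → 1 H
  atom 2: C, bond orders sum to 4 (valence 4) → 0 H
  atom 3: O, bond orders sum to 2 (valence 2) → 0 H
  atom 4: C, bond orders sum to 4 (valence 4) → 0 H
  atom 5: C, bond orders sum to 3 (valence 4) → 1 H
  atom 6: C, bond orders sum to 4 (valence 4) → 0 H
  atom 7: C, bond orders sum to 4 (valence 4) → 0 H
  atom 8: O, bond orders sum to 2 (valence 2) → 0 H
  atom 9: O, bond orders sum to 2 (valence 2) → 0 H
  atom 10: C, bond orders sum to 1 (valence 4) → 3 H
  atom 11: C, bond orders sum to 3 (valence 4) → 1 H
  atom 12: C, bond orders sum to 4 (valence 4) → 0 H
  atom 13: C, bond orders sum to 4 (valence 4) → 0 H
  atom 14: Cl (halogen, monovalent) → 0 H
  atom 15: C, bond orders sum to 4 (valence 4) → 0 H
  atom 16: C, bond orders sum to 4 (valence 4) → 0 H
  atom 17: C, bond orders sum to 4 (valence 4) → 0 H
  atom 18: O, bond orders sum to 1 (valence 2) → 1 H
  atom 19: O, bond orders sum to 2 (valence 2) → 0 H
  atom 20: C, bond orders sum to 3 (valence 4) → 1 H
  atom 21: C, bond orders sum to 3 (valence 4) → 1 H
  atom 22: C, bond orders sum to 3 (valence 4) → 1 H
  atom 23: C with explicit H count 1
Totals → C:16, H:11, Cl:1, O:6.
In Hill order: C16H11ClO6.

C16H11ClO6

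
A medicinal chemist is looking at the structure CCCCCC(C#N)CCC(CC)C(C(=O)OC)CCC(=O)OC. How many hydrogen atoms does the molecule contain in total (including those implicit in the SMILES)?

Walk through each heavy atom and fill implicit hydrogens from standard valence (C 4, N 3, O 2, S 2, halogen 1):
  atom 1: C, bond orders sum to 1 (valence 4) → 3 H
  atom 2: C, bond orders sum to 2 (valence 4) → 2 H
  atom 3: C, bond orders sum to 2 (valence 4) → 2 H
  atom 4: C, bond orders sum to 2 (valence 4) → 2 H
  atom 5: C, bond orders sum to 2 (valence 4) → 2 H
  atom 6: C, bond orders sum to 3 (valence 4) → 1 H
  atom 7: C, bond orders sum to 4 (valence 4) → 0 H
  atom 8: N, bond orders sum to 3 (valence 3) → 0 H
  atom 9: C, bond orders sum to 2 (valence 4) → 2 H
  atom 10: C, bond orders sum to 2 (valence 4) → 2 H
  atom 11: C, bond orders sum to 3 (valence 4) → 1 H
  atom 12: C, bond orders sum to 2 (valence 4) → 2 H
  atom 13: C, bond orders sum to 1 (valence 4) → 3 H
  atom 14: C, bond orders sum to 3 (valence 4) → 1 H
  atom 15: C, bond orders sum to 4 (valence 4) → 0 H
  atom 16: O, bond orders sum to 2 (valence 2) → 0 H
  atom 17: O, bond orders sum to 2 (valence 2) → 0 H
  atom 18: C, bond orders sum to 1 (valence 4) → 3 H
  atom 19: C, bond orders sum to 2 (valence 4) → 2 H
  atom 20: C, bond orders sum to 2 (valence 4) → 2 H
  atom 21: C, bond orders sum to 4 (valence 4) → 0 H
  atom 22: O, bond orders sum to 2 (valence 2) → 0 H
  atom 23: O, bond orders sum to 2 (valence 2) → 0 H
  atom 24: C, bond orders sum to 1 (valence 4) → 3 H
Total hydrogens: 33.

33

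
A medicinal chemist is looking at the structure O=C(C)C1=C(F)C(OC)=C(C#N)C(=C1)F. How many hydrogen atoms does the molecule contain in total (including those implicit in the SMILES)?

Walk through each heavy atom and fill implicit hydrogens from standard valence (C 4, N 3, O 2, S 2, halogen 1):
  atom 1: O, bond orders sum to 2 (valence 2) → 0 H
  atom 2: C, bond orders sum to 4 (valence 4) → 0 H
  atom 3: C, bond orders sum to 1 (valence 4) → 3 H
  atom 4: C, bond orders sum to 4 (valence 4) → 0 H
  atom 5: C, bond orders sum to 4 (valence 4) → 0 H
  atom 6: F (halogen, monovalent) → 0 H
  atom 7: C, bond orders sum to 4 (valence 4) → 0 H
  atom 8: O, bond orders sum to 2 (valence 2) → 0 H
  atom 9: C, bond orders sum to 1 (valence 4) → 3 H
  atom 10: C, bond orders sum to 4 (valence 4) → 0 H
  atom 11: C, bond orders sum to 4 (valence 4) → 0 H
  atom 12: N, bond orders sum to 3 (valence 3) → 0 H
  atom 13: C, bond orders sum to 4 (valence 4) → 0 H
  atom 14: C, bond orders sum to 3 (valence 4) → 1 H
  atom 15: F (halogen, monovalent) → 0 H
Total hydrogens: 7.

7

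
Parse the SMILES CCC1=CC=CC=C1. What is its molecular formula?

C8H10

Walk through each heavy atom and fill implicit hydrogens from standard valence (C 4, N 3, O 2, S 2, halogen 1):
  atom 1: C, bond orders sum to 1 (valence 4) → 3 H
  atom 2: C, bond orders sum to 2 (valence 4) → 2 H
  atom 3: C, bond orders sum to 4 (valence 4) → 0 H
  atom 4: C, bond orders sum to 3 (valence 4) → 1 H
  atom 5: C, bond orders sum to 3 (valence 4) → 1 H
  atom 6: C, bond orders sum to 3 (valence 4) → 1 H
  atom 7: C, bond orders sum to 3 (valence 4) → 1 H
  atom 8: C, bond orders sum to 3 (valence 4) → 1 H
Totals → C:8, H:10.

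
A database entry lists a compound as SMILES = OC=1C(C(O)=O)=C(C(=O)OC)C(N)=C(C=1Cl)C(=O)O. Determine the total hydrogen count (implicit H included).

Walk through each heavy atom and fill implicit hydrogens from standard valence (C 4, N 3, O 2, S 2, halogen 1):
  atom 1: O, bond orders sum to 1 (valence 2) → 1 H
  atom 2: C, bond orders sum to 4 (valence 4) → 0 H
  atom 3: C, bond orders sum to 4 (valence 4) → 0 H
  atom 4: C, bond orders sum to 4 (valence 4) → 0 H
  atom 5: O, bond orders sum to 1 (valence 2) → 1 H
  atom 6: O, bond orders sum to 2 (valence 2) → 0 H
  atom 7: C, bond orders sum to 4 (valence 4) → 0 H
  atom 8: C, bond orders sum to 4 (valence 4) → 0 H
  atom 9: O, bond orders sum to 2 (valence 2) → 0 H
  atom 10: O, bond orders sum to 2 (valence 2) → 0 H
  atom 11: C, bond orders sum to 1 (valence 4) → 3 H
  atom 12: C, bond orders sum to 4 (valence 4) → 0 H
  atom 13: N, bond orders sum to 1 (valence 3) → 2 H
  atom 14: C, bond orders sum to 4 (valence 4) → 0 H
  atom 15: C, bond orders sum to 4 (valence 4) → 0 H
  atom 16: Cl (halogen, monovalent) → 0 H
  atom 17: C, bond orders sum to 4 (valence 4) → 0 H
  atom 18: O, bond orders sum to 2 (valence 2) → 0 H
  atom 19: O, bond orders sum to 1 (valence 2) → 1 H
Total hydrogens: 8.

8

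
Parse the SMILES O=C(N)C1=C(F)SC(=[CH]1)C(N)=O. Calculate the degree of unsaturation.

5

Degree of unsaturation = (number of rings) + (number of π bonds).
Ring closures in the SMILES: 1.
π bonds: 4 double bonds (each 1 DoU) → 4 DoU from unsaturation.
Total DoU = 1 + 4 = 5.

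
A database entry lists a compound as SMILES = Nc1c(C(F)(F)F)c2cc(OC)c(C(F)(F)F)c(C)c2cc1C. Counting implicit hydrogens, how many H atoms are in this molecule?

13

Walk through each heavy atom and fill implicit hydrogens from standard valence (C 4, N 3, O 2, S 2, halogen 1); for lowercase aromatic atoms, an aromatic c carries 1 H when it has two neighbours and 0 H with three, and aromatic n carries 0 H:
  atom 1: N, bond orders sum to 1 (valence 3) → 2 H
  atom 2: aromatic c, 3 neighbours → 0 H
  atom 3: aromatic c, 3 neighbours → 0 H
  atom 4: C, bond orders sum to 4 (valence 4) → 0 H
  atom 5: F (halogen, monovalent) → 0 H
  atom 6: F (halogen, monovalent) → 0 H
  atom 7: F (halogen, monovalent) → 0 H
  atom 8: aromatic c, 3 neighbours → 0 H
  atom 9: aromatic c, 2 neighbours → 1 H
  atom 10: aromatic c, 3 neighbours → 0 H
  atom 11: O, bond orders sum to 2 (valence 2) → 0 H
  atom 12: C, bond orders sum to 1 (valence 4) → 3 H
  atom 13: aromatic c, 3 neighbours → 0 H
  atom 14: C, bond orders sum to 4 (valence 4) → 0 H
  atom 15: F (halogen, monovalent) → 0 H
  atom 16: F (halogen, monovalent) → 0 H
  atom 17: F (halogen, monovalent) → 0 H
  atom 18: aromatic c, 3 neighbours → 0 H
  atom 19: C, bond orders sum to 1 (valence 4) → 3 H
  atom 20: aromatic c, 3 neighbours → 0 H
  atom 21: aromatic c, 2 neighbours → 1 H
  atom 22: aromatic c, 3 neighbours → 0 H
  atom 23: C, bond orders sum to 1 (valence 4) → 3 H
Total hydrogens: 13.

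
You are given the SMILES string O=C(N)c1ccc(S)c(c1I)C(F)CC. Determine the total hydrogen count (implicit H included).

Walk through each heavy atom and fill implicit hydrogens from standard valence (C 4, N 3, O 2, S 2, halogen 1); for lowercase aromatic atoms, an aromatic c carries 1 H when it has two neighbours and 0 H with three, and aromatic n carries 0 H:
  atom 1: O, bond orders sum to 2 (valence 2) → 0 H
  atom 2: C, bond orders sum to 4 (valence 4) → 0 H
  atom 3: N, bond orders sum to 1 (valence 3) → 2 H
  atom 4: aromatic c, 3 neighbours → 0 H
  atom 5: aromatic c, 2 neighbours → 1 H
  atom 6: aromatic c, 2 neighbours → 1 H
  atom 7: aromatic c, 3 neighbours → 0 H
  atom 8: S, bond orders sum to 1 (valence 2) → 1 H
  atom 9: aromatic c, 3 neighbours → 0 H
  atom 10: aromatic c, 3 neighbours → 0 H
  atom 11: I (halogen, monovalent) → 0 H
  atom 12: C, bond orders sum to 3 (valence 4) → 1 H
  atom 13: F (halogen, monovalent) → 0 H
  atom 14: C, bond orders sum to 2 (valence 4) → 2 H
  atom 15: C, bond orders sum to 1 (valence 4) → 3 H
Total hydrogens: 11.

11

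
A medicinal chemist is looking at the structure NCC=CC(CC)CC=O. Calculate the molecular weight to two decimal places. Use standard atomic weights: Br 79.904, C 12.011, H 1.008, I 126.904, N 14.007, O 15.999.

First, the molecular formula is C8H15NO (counting implicit H from valence).
  C: 8 × 12.011 = 96.088
  H: 15 × 1.008 = 15.120
  N: 1 × 14.007 = 14.007
  O: 1 × 15.999 = 15.999
Sum: 8×12.011 + 15×1.008 + 1×14.007 + 1×15.999 = 141.214 → 141.21 g/mol.

141.21 g/mol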